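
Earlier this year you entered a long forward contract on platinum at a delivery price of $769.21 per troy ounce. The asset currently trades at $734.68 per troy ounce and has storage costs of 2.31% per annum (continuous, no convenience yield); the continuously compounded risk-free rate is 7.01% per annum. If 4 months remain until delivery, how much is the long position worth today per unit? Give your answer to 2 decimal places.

Current fair forward for the remaining 4 months: F = S·e^((r + u)·T), (r + u) = 0.0701 + 0.0231 = 0.0932
F = 734.68 · e^(0.0932 × 4/12) = 734.68 × 1.031554 = 757.8621
Value of long forward = (F − K)·e^(−rT) = (757.8621 − 769.21) · e^(−0.0701·4/12)
= -11.3479 × 0.976904 = -11.09

-$11.09 per troy ounce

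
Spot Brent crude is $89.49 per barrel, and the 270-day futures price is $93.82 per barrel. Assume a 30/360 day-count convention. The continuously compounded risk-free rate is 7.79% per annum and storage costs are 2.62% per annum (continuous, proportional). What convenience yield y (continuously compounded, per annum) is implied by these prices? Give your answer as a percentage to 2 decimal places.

4.11%

F = S·e^((r+u−y)T) ⇒ (r+u−y) = ln(F/S)/T
ln(93.82/89.49) = 0.047251; /T ⇒ 0.063001
y = r + u − ln(F/S)/T = 0.0779 + 0.0262 − 0.063001 = 0.041099
y = 4.11%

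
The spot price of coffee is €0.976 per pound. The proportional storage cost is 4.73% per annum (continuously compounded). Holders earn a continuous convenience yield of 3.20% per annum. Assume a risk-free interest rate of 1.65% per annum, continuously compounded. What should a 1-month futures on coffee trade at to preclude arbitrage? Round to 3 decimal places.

€0.979 per pound

Net carry = r + u − y = 0.0165 + 0.0473 − 0.0320 = 0.0318
F = S·e^((r+u−y)T) = 0.976 · e^(0.0318 × 1/12) = 0.976 · e^0.002650
= 0.976 × 1.002654 = €0.979 per pound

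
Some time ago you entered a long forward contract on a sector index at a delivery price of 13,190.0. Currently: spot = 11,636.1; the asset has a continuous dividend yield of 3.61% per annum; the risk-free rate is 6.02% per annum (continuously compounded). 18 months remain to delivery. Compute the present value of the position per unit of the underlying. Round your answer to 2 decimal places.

Current fair forward for the remaining 18 months: F = S·e^((r − q)·T), (r − q) = 0.0602 − 0.0361 = 0.0241
F = 11636.1 · e^(0.0241 × 18/12) = 11636.1 × 1.03681136 = 12064.4407
Value of long forward = (F − K)·e^(−rT) = (12064.4407 − 13190.0) · e^(−0.0602·18/12)
= -1125.5593 × 0.91365705 = -1028.38

-1028.38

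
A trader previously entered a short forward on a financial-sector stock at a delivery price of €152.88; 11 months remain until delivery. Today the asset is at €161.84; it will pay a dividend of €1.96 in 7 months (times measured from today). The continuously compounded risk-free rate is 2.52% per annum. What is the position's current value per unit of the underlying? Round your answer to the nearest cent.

PV(remaining dividends) I = 1.96·e^(−0.0252·7/12) = 1.9314
Current forward F = (S − I)·e^(rT) = (161.84 − 1.9314)·e^(0.0252·11/12) = 159.9086 × 1.023369 = 163.6455
Value (long) = (F − K)·e^(−rT) = (163.6455 − 152.88) × 0.977165 = 10.5197
Short position value = −(long value) = -€10.52

-€10.52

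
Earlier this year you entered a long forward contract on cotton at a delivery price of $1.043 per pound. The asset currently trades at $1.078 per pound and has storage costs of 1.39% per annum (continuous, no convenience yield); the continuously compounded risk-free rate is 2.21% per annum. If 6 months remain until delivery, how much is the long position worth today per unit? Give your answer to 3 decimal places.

$0.054 per pound

Current fair forward for the remaining 6 months: F = S·e^((r + u)·T), (r + u) = 0.0221 + 0.0139 = 0.0360
F = 1.078 · e^(0.0360 × 6/12) = 1.078 × 1.018163 = 1.0976
Value of long forward = (F − K)·e^(−rT) = (1.0976 − 1.043) · e^(−0.0221·6/12)
= 0.0546 × 0.989011 = 0.054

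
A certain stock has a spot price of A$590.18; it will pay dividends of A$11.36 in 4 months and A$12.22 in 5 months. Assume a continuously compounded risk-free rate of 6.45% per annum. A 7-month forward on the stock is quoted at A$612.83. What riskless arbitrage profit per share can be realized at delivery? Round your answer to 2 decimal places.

PV(dividends) I = 11.36·e^(−0.0645·4/12) + 12.22·e^(−0.0645·5/12) = 23.0143
Fair forward F* = (S − I)·e^(rT) = (590.18 − 23.0143)·e^0.037625 = 567.1657 × 1.038342 = 588.9120
Market A$612.83 > fair 588.9120: forward overpriced → cash-and-carry (borrow at r, buy the stock and collect the dividends, short the forward).
Profit at T = |F_mkt − F*| = |612.83 − 588.9120| = A$23.92 per share

A$23.92 per share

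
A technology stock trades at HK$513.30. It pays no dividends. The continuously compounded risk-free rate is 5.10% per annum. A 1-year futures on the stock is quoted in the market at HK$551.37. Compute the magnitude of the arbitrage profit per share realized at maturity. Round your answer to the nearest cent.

HK$11.21 per share

Fair futures: F* = S·e^(carry·T), with carry = r = 0.0510
F* = 513.30 · e^(0.0510 × 1) = 513.30 · e^0.051000 = 513.30 × 1.052323 = HK$540.1574
Market HK$551.37 > fair HK$540.1574: forward overpriced → cash-and-carry (buy spot, short the forward).
At maturity, profit = |F_mkt − F*| = |551.37 − 540.1574| = HK$11.21 per share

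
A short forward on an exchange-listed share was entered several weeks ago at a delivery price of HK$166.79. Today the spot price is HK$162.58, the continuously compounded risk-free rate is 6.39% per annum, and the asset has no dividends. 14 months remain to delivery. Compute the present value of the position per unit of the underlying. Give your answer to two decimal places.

Current fair forward for the remaining 14 months: F = S·e^(r·T), r = 0.0639
F = 162.58 · e^(0.0639 × 14/12) = 162.58 × 1.077399 = 175.1635
Value of long forward = (F − K)·e^(−rT) = (175.1635 − 166.79) · e^(−0.0639·14/12)
= 8.3735 × 0.928161 = 7.77
Short position value = −(long value) = -HK$7.77

-HK$7.77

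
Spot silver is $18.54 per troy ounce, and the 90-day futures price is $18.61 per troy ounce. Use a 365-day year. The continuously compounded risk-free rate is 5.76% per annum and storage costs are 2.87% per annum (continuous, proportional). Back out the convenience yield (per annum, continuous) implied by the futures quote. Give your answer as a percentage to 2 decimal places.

7.10%

F = S·e^((r+u−y)T) ⇒ (r+u−y) = ln(F/S)/T
ln(18.61/18.54) = 0.003769; /T ⇒ 0.015285
y = r + u − ln(F/S)/T = 0.0576 + 0.0287 − 0.015285 = 0.071015
y = 7.10%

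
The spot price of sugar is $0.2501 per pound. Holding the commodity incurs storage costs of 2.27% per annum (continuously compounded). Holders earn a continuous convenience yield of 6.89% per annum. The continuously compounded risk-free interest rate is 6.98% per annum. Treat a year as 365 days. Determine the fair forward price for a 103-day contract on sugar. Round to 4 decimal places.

Net carry = r + u − y = 0.0698 + 0.0227 − 0.0689 = 0.0236
F = S·e^((r+u−y)T) = 0.2501 · e^(0.0236 × 103/365) = 0.2501 · e^0.006660
= 0.2501 × 1.006682 = $0.2518 per pound

$0.2518 per pound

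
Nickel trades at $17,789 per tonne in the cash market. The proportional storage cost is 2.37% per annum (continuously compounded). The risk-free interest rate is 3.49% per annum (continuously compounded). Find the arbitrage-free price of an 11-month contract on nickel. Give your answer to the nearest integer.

Net carry = r + u − y = 0.0349 + 0.0237 − 0.0000 = 0.0586
F = S·e^((r+u−y)T) = 17789 · e^(0.0586 × 11/12) = 17789 · e^0.053717
= 17789 × 1.055186 = $18,771 per tonne

$18,771 per tonne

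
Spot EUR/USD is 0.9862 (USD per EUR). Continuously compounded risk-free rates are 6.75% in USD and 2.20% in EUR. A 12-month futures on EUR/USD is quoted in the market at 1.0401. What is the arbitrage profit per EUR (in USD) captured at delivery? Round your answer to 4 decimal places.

Fair futures: F* = S·e^(carry·T), with carry = (r_USD − r_EUR) = 0.0675 − 0.0220 = 0.0455
F* = 0.9862 · e^(0.0455 × 12/12) = 0.9862 · e^0.045500 = 0.9862 × 1.046551 = 1.0321
Market 1.0401 > fair 1.0321: forward overpriced → cash-and-carry (buy spot, short the forward).
At maturity, profit = |F_mkt − F*| = |1.0401 − 1.0321| = 0.0080 per EUR (in USD)

0.0080 per EUR (in USD)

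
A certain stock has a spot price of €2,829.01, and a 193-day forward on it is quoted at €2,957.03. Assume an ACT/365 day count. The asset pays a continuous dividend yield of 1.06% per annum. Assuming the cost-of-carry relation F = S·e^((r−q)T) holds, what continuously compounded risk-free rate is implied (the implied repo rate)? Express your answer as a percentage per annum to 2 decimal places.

From F = S·e^((r−q)T): (r − q) = ln(F/S)/T
ln(2957.03/2829.01) = ln(1.045253) = 0.044259
(r − q) = 0.044259 / (193/365) = 0.083702
r = ln(F/S)/T + q = 0.083702 + 0.0106 = 0.094302
r = 9.43%

9.43%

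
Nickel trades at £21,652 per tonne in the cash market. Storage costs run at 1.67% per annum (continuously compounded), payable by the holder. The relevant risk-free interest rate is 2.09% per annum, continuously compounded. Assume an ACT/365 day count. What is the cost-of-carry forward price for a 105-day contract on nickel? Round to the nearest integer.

£21,887 per tonne

Net carry = r + u − y = 0.0209 + 0.0167 − 0.0000 = 0.0376
F = S·e^((r+u−y)T) = 21652 · e^(0.0376 × 105/365) = 21652 · e^0.010816
= 21652 × 1.010875 = £21,887 per tonne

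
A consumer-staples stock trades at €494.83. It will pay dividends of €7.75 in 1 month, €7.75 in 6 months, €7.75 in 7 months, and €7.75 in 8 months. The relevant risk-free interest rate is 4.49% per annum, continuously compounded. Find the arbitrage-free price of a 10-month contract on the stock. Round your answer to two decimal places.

€482.17

PV(dividends) I = 7.75·e^(−0.0449·1/12) + 7.75·e^(−0.0449·6/12) + 7.75·e^(−0.0449·7/12) + 7.75·e^(−0.0449·8/12)
I = 7.7211 + 7.5780 + 7.5496 + 7.5215 = 30.3702
F = (S − I)·e^(rT) = (494.83 − 30.3702) · e^(0.0449·10/12)
= 464.4598 · e^0.037417 = 464.4598 × 1.038126 = €482.17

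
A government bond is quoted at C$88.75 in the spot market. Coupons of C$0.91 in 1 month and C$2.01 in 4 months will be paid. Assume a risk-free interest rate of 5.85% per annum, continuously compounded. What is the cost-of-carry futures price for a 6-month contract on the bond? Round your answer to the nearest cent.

PV(coupons) I = 0.91·e^(−0.0585·1/12) + 2.01·e^(−0.0585·4/12)
I = 0.9056 + 1.9712 = 2.8768
F = (S − I)·e^(rT) = (88.75 − 2.8768) · e^(0.0585·6/12)
= 85.8732 · e^0.029250 = 85.8732 × 1.029682 = C$88.42

C$88.42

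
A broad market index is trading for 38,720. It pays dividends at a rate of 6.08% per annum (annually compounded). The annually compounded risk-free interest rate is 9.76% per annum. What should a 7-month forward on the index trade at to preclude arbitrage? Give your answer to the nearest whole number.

F = S · (1+r)^T / (1+q)^T
= 38720 × 1.055826 / 1.035030 = 38720 × 1.020092
F = 39,498

39,498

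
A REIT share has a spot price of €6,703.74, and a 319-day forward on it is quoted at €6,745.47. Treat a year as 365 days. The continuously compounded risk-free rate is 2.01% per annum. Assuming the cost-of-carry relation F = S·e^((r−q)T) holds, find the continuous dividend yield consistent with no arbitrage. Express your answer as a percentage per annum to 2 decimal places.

From F = S·e^((r−q)T): (r − q) = ln(F/S)/T
ln(6745.47/6703.74) = ln(1.006225) = 0.006206
(r − q) = 0.006206 / (319/365) = 0.007101
q = r − ln(F/S)/T = 0.0201 − 0.007101 = 0.012999
q = 1.30%

1.30%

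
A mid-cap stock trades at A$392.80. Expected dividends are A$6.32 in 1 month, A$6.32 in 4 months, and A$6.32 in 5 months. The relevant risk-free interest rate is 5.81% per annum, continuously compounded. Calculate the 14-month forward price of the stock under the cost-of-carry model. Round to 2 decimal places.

A$400.38

PV(dividends) I = 6.32·e^(−0.0581·1/12) + 6.32·e^(−0.0581·4/12) + 6.32·e^(−0.0581·5/12)
I = 6.2895 + 6.1988 + 6.1688 = 18.6571
F = (S − I)·e^(rT) = (392.80 − 18.6571) · e^(0.0581·14/12)
= 374.1429 · e^0.067783 = 374.1429 × 1.070133 = A$400.38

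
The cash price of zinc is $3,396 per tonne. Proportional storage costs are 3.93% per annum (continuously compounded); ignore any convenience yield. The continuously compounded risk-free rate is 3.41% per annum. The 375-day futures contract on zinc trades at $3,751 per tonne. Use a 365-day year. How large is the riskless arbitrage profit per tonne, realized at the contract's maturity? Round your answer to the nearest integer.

$89 per tonne

Fair futures: F* = S·e^(carry·T), with carry = (r + u) = 0.0341 + 0.0393 = 0.0734
F* = 3396 · e^(0.0734 × 375/365) = 3396 · e^0.075411 = 3396 × 1.078327 = $3661.9985
Market $3751 > fair $3661.9985: forward overpriced → cash-and-carry (buy spot, short the forward).
At maturity, profit = |F_mkt − F*| = |3751 − 3661.9985| = $89 per tonne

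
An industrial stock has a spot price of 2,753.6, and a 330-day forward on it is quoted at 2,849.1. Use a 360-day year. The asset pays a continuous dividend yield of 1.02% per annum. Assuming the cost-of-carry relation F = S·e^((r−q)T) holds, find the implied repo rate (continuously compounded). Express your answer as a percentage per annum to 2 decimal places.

4.74%

From F = S·e^((r−q)T): (r − q) = ln(F/S)/T
ln(2849.1/2753.6) = ln(1.034682) = 0.034094
(r − q) = 0.034094 / (330/360) = 0.037193
r = ln(F/S)/T + q = 0.037193 + 0.0102 = 0.047393
r = 4.74%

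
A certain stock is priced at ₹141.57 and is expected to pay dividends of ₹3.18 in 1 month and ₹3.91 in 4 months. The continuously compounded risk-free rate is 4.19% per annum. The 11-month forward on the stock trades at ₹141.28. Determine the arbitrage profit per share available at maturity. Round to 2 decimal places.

PV(dividends) I = 3.18·e^(−0.0419·1/12) + 3.91·e^(−0.0419·4/12) = 7.0247
Fair forward F* = (S − I)·e^(rT) = (141.57 − 7.0247)·e^0.038408 = 134.5453 × 1.039155 = 139.8134
Market ₹141.28 > fair 139.8134: forward overpriced → cash-and-carry (borrow at r, buy the stock and collect the dividends, short the forward).
Profit at T = |F_mkt − F*| = |141.28 − 139.8134| = ₹1.47 per share

₹1.47 per share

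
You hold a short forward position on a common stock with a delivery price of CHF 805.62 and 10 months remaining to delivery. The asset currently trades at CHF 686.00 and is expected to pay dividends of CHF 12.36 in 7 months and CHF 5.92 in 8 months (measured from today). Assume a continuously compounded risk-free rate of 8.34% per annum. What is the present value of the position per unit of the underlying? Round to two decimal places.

PV(remaining dividends) I = 12.36·e^(−0.0834·7/12) + 5.92·e^(−0.0834·8/12) = 17.3729
Current forward F = (S − I)·e^(rT) = (686.00 − 17.3729)·e^(0.0834·10/12) = 668.6271 × 1.071972 = 716.7495
Value (long) = (F − K)·e^(−rT) = (716.7495 − 805.62) × 0.932860 = -82.9037
Short position value = −(long value) = CHF 82.90

CHF 82.90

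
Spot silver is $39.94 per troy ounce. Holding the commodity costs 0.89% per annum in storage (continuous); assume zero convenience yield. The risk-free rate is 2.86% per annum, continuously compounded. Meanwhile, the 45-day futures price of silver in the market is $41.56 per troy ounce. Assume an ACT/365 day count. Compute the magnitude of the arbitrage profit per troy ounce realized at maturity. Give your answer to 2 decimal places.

$1.43 per troy ounce

Fair futures: F* = S·e^(carry·T), with carry = (r + u) = 0.0286 + 0.0089 = 0.0375
F* = 39.94 · e^(0.0375 × 45/365) = 39.94 · e^0.004623 = 39.94 × 1.004634 = $40.1251
Market $41.56 > fair $40.1251: forward overpriced → cash-and-carry (buy spot, short the forward).
At maturity, profit = |F_mkt − F*| = |41.56 − 40.1251| = $1.43 per troy ounce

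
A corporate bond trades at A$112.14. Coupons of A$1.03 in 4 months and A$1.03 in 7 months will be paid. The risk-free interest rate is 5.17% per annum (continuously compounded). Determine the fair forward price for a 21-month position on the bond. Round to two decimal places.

PV(coupons) I = 1.03·e^(−0.0517·4/12) + 1.03·e^(−0.0517·7/12)
I = 1.0124 + 0.9994 = 2.0118
F = (S − I)·e^(rT) = (112.14 − 2.0118) · e^(0.0517·21/12)
= 110.1282 · e^0.090475 = 110.1282 × 1.094694 = A$120.56

A$120.56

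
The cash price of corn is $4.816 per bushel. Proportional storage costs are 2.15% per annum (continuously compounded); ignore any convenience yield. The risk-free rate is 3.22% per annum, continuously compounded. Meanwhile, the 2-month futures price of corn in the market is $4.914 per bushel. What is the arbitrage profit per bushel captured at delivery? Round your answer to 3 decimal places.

Fair futures: F* = S·e^(carry·T), with carry = (r + u) = 0.0322 + 0.0215 = 0.0537
F* = 4.816 · e^(0.0537 × 2/12) = 4.816 · e^0.008950 = 4.816 × 1.008990 = $4.8593
Market $4.914 > fair $4.8593: forward overpriced → cash-and-carry (buy spot, short the forward).
At maturity, profit = |F_mkt − F*| = |4.914 − 4.8593| = $0.055 per bushel

$0.055 per bushel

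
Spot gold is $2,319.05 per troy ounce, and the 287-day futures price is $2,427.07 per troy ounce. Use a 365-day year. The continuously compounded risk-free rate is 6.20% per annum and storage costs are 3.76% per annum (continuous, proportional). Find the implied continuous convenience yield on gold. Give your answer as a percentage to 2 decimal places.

F = S·e^((r+u−y)T) ⇒ (r+u−y) = ln(F/S)/T
ln(2427.07/2319.05) = 0.045527; /T ⇒ 0.057900
y = r + u − ln(F/S)/T = 0.0620 + 0.0376 − 0.057900 = 0.041700
y = 4.17%

4.17%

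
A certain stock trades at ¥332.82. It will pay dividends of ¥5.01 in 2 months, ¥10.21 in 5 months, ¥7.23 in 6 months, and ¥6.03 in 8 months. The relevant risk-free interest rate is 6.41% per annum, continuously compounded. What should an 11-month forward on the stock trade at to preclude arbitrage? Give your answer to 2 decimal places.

PV(dividends) I = 5.01·e^(−0.0641·2/12) + 10.21·e^(−0.0641·5/12) + 7.23·e^(−0.0641·6/12) + 6.03·e^(−0.0641·8/12)
I = 4.9568 + 9.9409 + 7.0020 + 5.7777 = 27.6774
F = (S − I)·e^(rT) = (332.82 − 27.6774) · e^(0.0641·11/12)
= 305.1426 · e^0.058758 = 305.1426 × 1.060519 = ¥323.61

¥323.61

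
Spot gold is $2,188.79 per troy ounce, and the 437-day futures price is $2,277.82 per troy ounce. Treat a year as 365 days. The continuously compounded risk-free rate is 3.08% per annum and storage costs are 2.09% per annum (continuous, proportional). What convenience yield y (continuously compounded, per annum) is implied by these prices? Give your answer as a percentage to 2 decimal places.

1.84%

F = S·e^((r+u−y)T) ⇒ (r+u−y) = ln(F/S)/T
ln(2277.82/2188.79) = 0.039870; /T ⇒ 0.033301
y = r + u − ln(F/S)/T = 0.0308 + 0.0209 − 0.033301 = 0.018399
y = 1.84%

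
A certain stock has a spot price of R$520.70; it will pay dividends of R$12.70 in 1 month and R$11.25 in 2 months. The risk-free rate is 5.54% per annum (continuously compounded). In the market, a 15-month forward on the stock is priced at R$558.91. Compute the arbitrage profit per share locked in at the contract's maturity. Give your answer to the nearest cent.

PV(dividends) I = 12.70·e^(−0.0554·1/12) + 11.25·e^(−0.0554·2/12) = 23.7881
Fair forward F* = (S − I)·e^(rT) = (520.70 − 23.7881)·e^0.069250 = 496.9119 × 1.071704 = 532.5425
Market R$558.91 > fair 532.5425: forward overpriced → cash-and-carry (borrow at r, buy the stock and collect the dividends, short the forward).
Profit at T = |F_mkt − F*| = |558.91 − 532.5425| = R$26.37 per share

R$26.37 per share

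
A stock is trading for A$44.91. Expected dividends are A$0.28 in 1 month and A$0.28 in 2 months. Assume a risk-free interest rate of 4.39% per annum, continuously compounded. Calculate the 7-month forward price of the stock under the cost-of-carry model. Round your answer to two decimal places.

PV(dividends) I = 0.28·e^(−0.0439·1/12) + 0.28·e^(−0.0439·2/12)
I = 0.2790 + 0.2780 = 0.5570
F = (S − I)·e^(rT) = (44.91 − 0.5570) · e^(0.0439·7/12)
= 44.3530 · e^0.025608 = 44.3530 × 1.025939 = A$45.50

A$45.50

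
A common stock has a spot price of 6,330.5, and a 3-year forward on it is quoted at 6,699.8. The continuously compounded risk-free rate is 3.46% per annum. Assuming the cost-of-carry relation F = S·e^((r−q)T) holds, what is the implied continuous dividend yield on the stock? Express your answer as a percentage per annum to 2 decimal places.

From F = S·e^((r−q)T): (r − q) = ln(F/S)/T
ln(6699.8/6330.5) = ln(1.058337) = 0.056699
(r − q) = 0.056699 / (3) = 0.018900
q = r − ln(F/S)/T = 0.0346 − 0.018900 = 0.015700
q = 1.57%

1.57%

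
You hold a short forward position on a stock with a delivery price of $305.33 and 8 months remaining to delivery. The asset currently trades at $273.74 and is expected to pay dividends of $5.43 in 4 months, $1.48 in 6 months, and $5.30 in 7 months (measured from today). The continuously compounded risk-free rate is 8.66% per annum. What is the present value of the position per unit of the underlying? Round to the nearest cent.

PV(remaining dividends) I = 5.43·e^(−0.0866·4/12) + 1.48·e^(−0.0866·6/12) + 5.30·e^(−0.0866·7/12) = 11.7317
Current forward F = (S − I)·e^(rT) = (273.74 − 11.7317)·e^(0.0866·8/12) = 262.0083 × 1.059432 = 277.5800
Value (long) = (F − K)·e^(−rT) = (277.5800 − 305.33) × 0.943902 = -26.1933
Short position value = −(long value) = $26.19

$26.19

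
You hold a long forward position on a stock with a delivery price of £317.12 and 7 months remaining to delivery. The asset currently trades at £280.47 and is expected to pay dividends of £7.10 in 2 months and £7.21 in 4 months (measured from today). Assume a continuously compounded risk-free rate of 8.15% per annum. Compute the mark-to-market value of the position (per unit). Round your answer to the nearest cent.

PV(remaining dividends) I = 7.10·e^(−0.0815·2/12) + 7.21·e^(−0.0815·4/12) = 14.0210
Current forward F = (S − I)·e^(rT) = (280.47 − 14.0210)·e^(0.0815·7/12) = 266.4490 × 1.048690 = 279.4224
Value (long) = (F − K)·e^(−rT) = (279.4224 − 317.12) × 0.953571 = -35.9473
Value = -£35.95

-£35.95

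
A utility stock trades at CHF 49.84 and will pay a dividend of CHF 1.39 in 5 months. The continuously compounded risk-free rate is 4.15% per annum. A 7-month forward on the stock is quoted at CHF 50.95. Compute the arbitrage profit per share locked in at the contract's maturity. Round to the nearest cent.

CHF 1.29 per share

PV(dividends) I = 1.39·e^(−0.0415·5/12) = 1.3662
Fair forward F* = (S − I)·e^(rT) = (49.84 − 1.3662)·e^0.024208 = 48.4738 × 1.024503 = 49.6616
Market CHF 50.95 > fair 49.6616: forward overpriced → cash-and-carry (borrow at r, buy the stock and collect the dividends, short the forward).
Profit at T = |F_mkt − F*| = |50.95 − 49.6616| = CHF 1.29 per share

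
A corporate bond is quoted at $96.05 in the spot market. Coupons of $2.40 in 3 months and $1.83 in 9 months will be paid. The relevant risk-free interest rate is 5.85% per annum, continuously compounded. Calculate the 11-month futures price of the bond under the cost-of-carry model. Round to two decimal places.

PV(coupons) I = 2.40·e^(−0.0585·3/12) + 1.83·e^(−0.0585·9/12)
I = 2.3652 + 1.7514 = 4.1166
F = (S − I)·e^(rT) = (96.05 − 4.1166) · e^(0.0585·11/12)
= 91.9334 · e^0.053625 = 91.9334 × 1.055089 = $97.00

$97.00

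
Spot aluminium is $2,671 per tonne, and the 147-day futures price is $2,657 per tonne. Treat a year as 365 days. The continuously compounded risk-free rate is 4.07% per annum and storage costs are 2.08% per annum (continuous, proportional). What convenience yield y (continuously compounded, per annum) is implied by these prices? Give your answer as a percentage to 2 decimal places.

F = S·e^((r+u−y)T) ⇒ (r+u−y) = ln(F/S)/T
ln(2657/2671) = -0.005255; /T ⇒ -0.013048
y = r + u − ln(F/S)/T = 0.0407 + 0.0208 + 0.013048 = 0.074548
y = 7.45%

7.45%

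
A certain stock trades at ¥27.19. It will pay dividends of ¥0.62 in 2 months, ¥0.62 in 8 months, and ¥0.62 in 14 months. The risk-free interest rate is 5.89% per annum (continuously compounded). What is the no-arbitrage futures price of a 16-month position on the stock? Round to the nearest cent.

¥27.48

PV(dividends) I = 0.62·e^(−0.0589·2/12) + 0.62·e^(−0.0589·8/12) + 0.62·e^(−0.0589·14/12)
I = 0.6139 + 0.5961 + 0.5788 = 1.7888
F = (S − I)·e^(rT) = (27.19 − 1.7888) · e^(0.0589·16/12)
= 25.4012 · e^0.078533 = 25.4012 × 1.081699 = ¥27.48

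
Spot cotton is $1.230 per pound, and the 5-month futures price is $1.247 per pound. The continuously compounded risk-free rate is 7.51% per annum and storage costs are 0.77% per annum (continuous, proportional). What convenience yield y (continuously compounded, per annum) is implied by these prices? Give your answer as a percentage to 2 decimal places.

F = S·e^((r+u−y)T) ⇒ (r+u−y) = ln(F/S)/T
ln(1.247/1.230) = 0.013726; /T ⇒ 0.032942
y = r + u − ln(F/S)/T = 0.0751 + 0.0077 − 0.032942 = 0.049858
y = 4.99%

4.99%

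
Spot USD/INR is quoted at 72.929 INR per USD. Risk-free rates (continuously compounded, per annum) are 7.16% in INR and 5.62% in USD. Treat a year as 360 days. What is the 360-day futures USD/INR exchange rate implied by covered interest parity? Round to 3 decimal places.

74.061

F = S·e^((r_INR − r_USD)T) = 72.929 · e^((0.0716 − 0.0562) × 360/360)
= 72.929 · e^0.015400 = 72.929 × 1.015519
F = 74.061 INR per USD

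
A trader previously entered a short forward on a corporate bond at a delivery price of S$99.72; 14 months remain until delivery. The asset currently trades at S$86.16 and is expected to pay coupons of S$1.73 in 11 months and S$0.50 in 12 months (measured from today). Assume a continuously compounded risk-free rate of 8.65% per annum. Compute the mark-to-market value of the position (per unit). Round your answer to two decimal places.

S$6.04

PV(remaining coupons) I = 1.73·e^(−0.0865·11/12) + 0.50·e^(−0.0865·12/12) = 2.0567
Current forward F = (S − I)·e^(rT) = (86.16 − 2.0567)·e^(0.0865·14/12) = 84.1033 × 1.106184 = 93.0337
Value (long) = (F − K)·e^(−rT) = (93.0337 − 99.72) × 0.904008 = -6.0445
Short position value = −(long value) = S$6.04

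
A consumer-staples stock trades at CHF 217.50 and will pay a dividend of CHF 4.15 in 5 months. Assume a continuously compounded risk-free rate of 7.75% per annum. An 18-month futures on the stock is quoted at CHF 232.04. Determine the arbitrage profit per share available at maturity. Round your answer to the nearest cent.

CHF 7.76 per share

PV(dividends) I = 4.15·e^(−0.0775·5/12) = 4.0181
Fair futures F* = (S − I)·e^(rT) = (217.50 − 4.0181)·e^0.116250 = 213.4819 × 1.123277 = 239.7993
Market CHF 232.04 < fair 239.7993: forward underpriced → reverse cash-and-carry (short the stock, invest proceeds at r, pay the dividends, go long the forward).
Profit at T = |F_mkt − F*| = |232.04 − 239.7993| = CHF 7.76 per share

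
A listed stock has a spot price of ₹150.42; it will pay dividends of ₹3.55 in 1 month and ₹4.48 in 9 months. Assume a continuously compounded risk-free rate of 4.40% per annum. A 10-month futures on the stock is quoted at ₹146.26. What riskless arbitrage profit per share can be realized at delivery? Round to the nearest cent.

PV(dividends) I = 3.55·e^(−0.0440·1/12) + 4.48·e^(−0.0440·9/12) = 7.8716
Fair futures F* = (S − I)·e^(rT) = (150.42 − 7.8716)·e^0.036667 = 142.5484 × 1.037348 = 147.8723
Market ₹146.26 < fair 147.8723: forward underpriced → reverse cash-and-carry (short the stock, invest proceeds at r, pay the dividends, go long the forward).
Profit at T = |F_mkt − F*| = |146.26 − 147.8723| = ₹1.61 per share

₹1.61 per share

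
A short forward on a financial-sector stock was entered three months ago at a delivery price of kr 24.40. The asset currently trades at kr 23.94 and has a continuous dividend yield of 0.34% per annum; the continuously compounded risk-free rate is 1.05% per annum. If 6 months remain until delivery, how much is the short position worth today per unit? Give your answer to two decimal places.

Current fair forward for the remaining 6 months: F = S·e^((r − q)·T), (r − q) = 0.0105 − 0.0034 = 0.0071
F = 23.94 · e^(0.0071 × 6/12) = 23.94 × 1.003556 = 24.0251
Value of long forward = (F − K)·e^(−rT) = (24.0251 − 24.40) · e^(−0.0105·6/12)
= -0.3749 × 0.994764 = -0.37
Short position value = −(long value) = kr 0.37

kr 0.37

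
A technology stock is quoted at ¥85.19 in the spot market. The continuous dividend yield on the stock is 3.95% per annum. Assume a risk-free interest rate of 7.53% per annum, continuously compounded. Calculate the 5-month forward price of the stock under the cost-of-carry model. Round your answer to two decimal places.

¥86.47

F = S·e^((r − q)T) = 85.19 · e^((0.0753 − 0.0395) × 5/12)
= 85.19 · e^0.014917 = 85.19 × 1.015029
F = ¥86.47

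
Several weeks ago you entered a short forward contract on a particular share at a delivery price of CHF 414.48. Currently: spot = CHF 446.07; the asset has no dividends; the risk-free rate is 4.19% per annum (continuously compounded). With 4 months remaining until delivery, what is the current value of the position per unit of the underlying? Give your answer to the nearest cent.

Current fair forward for the remaining 4 months: F = S·e^(r·T), r = 0.0419
F = 446.07 · e^(0.0419 × 4/12) = 446.07 × 1.014065 = 452.3440
Value of long forward = (F − K)·e^(−rT) = (452.3440 − 414.48) · e^(−0.0419·4/12)
= 37.8640 × 0.986130 = 37.34
Short position value = −(long value) = -CHF 37.34

-CHF 37.34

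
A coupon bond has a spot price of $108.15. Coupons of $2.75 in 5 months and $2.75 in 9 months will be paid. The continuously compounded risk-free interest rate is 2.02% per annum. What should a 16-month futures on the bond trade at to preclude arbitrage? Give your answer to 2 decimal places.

$105.52

PV(coupons) I = 2.75·e^(−0.0202·5/12) + 2.75·e^(−0.0202·9/12)
I = 2.7270 + 2.7087 = 5.4357
F = (S − I)·e^(rT) = (108.15 − 5.4357) · e^(0.0202·16/12)
= 102.7143 · e^0.026933 = 102.7143 × 1.027299 = $105.52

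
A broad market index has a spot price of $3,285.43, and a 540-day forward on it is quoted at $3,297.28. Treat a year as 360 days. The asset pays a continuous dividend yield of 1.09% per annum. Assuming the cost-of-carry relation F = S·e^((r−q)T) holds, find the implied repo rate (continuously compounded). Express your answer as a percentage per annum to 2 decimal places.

From F = S·e^((r−q)T): (r − q) = ln(F/S)/T
ln(3297.28/3285.43) = ln(1.003607) = 0.003601
(r − q) = 0.003601 / (540/360) = 0.002401
r = ln(F/S)/T + q = 0.002401 + 0.0109 = 0.013301
r = 1.33%

1.33%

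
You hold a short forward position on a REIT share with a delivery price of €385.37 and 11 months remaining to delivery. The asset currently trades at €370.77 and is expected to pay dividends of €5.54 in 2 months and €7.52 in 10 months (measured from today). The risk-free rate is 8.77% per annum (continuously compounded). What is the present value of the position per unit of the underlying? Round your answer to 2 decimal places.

-€2.72

PV(remaining dividends) I = 5.54·e^(−0.0877·2/12) + 7.52·e^(−0.0877·10/12) = 12.4496
Current forward F = (S − I)·e^(rT) = (370.77 − 12.4496)·e^(0.0877·11/12) = 358.3204 × 1.083711 = 388.3158
Value (long) = (F − K)·e^(−rT) = (388.3158 − 385.37) × 0.922755 = 2.7183
Short position value = −(long value) = -€2.72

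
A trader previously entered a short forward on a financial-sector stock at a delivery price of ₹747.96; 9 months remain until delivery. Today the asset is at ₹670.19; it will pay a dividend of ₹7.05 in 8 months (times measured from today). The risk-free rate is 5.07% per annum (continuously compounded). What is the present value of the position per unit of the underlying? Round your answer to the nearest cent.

PV(remaining dividends) I = 7.05·e^(−0.0507·8/12) = 6.8157
Current forward F = (S − I)·e^(rT) = (670.19 − 6.8157)·e^(0.0507·9/12) = 663.3743 × 1.038757 = 689.0847
Value (long) = (F − K)·e^(−rT) = (689.0847 − 747.96) × 0.962689 = -56.6786
Short position value = −(long value) = ₹56.68

₹56.68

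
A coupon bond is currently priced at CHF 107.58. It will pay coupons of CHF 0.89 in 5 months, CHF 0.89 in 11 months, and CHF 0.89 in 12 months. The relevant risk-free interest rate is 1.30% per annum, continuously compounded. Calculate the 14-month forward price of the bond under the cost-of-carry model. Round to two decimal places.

CHF 106.54

PV(coupons) I = 0.89·e^(−0.0130·5/12) + 0.89·e^(−0.0130·11/12) + 0.89·e^(−0.0130·12/12)
I = 0.8852 + 0.8795 + 0.8785 = 2.6432
F = (S − I)·e^(rT) = (107.58 − 2.6432) · e^(0.0130·14/12)
= 104.9368 · e^0.015167 = 104.9368 × 1.015283 = CHF 106.54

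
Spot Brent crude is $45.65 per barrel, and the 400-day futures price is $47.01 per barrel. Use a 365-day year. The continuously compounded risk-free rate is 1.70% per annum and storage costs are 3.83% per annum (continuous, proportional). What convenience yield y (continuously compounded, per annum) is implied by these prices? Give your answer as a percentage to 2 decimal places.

F = S·e^((r+u−y)T) ⇒ (r+u−y) = ln(F/S)/T
ln(47.01/45.65) = 0.029357; /T ⇒ 0.026788
y = r + u − ln(F/S)/T = 0.0170 + 0.0383 − 0.026788 = 0.028512
y = 2.85%

2.85%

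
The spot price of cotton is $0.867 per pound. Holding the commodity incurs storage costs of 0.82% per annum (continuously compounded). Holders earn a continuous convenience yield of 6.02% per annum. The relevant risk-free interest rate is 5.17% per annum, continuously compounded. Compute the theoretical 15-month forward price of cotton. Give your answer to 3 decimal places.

$0.867 per pound

Net carry = r + u − y = 0.0517 + 0.0082 − 0.0602 = -0.0003
F = S·e^((r+u−y)T) = 0.867 · e^(-0.0003 × 15/12) = 0.867 · e^-0.000375
= 0.867 × 0.999625 = $0.867 per pound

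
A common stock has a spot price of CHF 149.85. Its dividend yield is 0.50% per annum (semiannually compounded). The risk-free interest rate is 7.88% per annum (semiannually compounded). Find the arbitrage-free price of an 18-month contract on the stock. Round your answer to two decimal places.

CHF 167.01

F = S · (1+r/2)^(2T) / (1+q/2)^(2T)
= 149.85 × 1.122918 / 1.007519 = 149.85 × 1.114538
F = CHF 167.01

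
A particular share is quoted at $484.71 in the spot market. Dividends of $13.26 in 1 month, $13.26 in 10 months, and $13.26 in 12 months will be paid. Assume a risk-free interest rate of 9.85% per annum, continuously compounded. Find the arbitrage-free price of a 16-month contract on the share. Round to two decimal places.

PV(dividends) I = 13.26·e^(−0.0985·1/12) + 13.26·e^(−0.0985·10/12) + 13.26·e^(−0.0985·12/12)
I = 13.1516 + 12.2150 + 12.0162 = 37.3828
F = (S − I)·e^(rT) = (484.71 − 37.3828) · e^(0.0985·16/12)
= 447.3272 · e^0.131333 = 447.3272 × 1.140347 = $510.11

$510.11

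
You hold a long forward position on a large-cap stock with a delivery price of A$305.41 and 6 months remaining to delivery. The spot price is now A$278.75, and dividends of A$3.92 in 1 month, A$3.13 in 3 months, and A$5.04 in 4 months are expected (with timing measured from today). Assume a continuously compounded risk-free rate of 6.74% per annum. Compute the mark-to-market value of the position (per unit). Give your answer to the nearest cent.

PV(remaining dividends) I = 3.92·e^(−0.0674·1/12) + 3.13·e^(−0.0674·3/12) + 5.04·e^(−0.0674·4/12) = 11.9038
Current forward F = (S − I)·e^(rT) = (278.75 − 11.9038)·e^(0.0674·6/12) = 266.8462 × 1.034274 = 275.9921
Value (long) = (F − K)·e^(−rT) = (275.9921 − 305.41) × 0.966862 = -28.4430
Value = -A$28.44

-A$28.44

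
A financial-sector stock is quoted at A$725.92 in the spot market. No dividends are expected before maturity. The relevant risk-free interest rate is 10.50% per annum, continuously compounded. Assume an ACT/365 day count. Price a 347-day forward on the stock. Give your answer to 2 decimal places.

A$802.12

F = S·e^(rT) = 725.92 · e^(0.1050 × 347/365)
= 725.92 · e^0.099822 = 725.92 × 1.104974
F = A$802.12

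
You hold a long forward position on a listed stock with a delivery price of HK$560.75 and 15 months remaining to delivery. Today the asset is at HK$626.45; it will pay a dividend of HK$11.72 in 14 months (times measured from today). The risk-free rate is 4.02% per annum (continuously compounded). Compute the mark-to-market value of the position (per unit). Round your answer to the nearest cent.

PV(remaining dividends) I = 11.72·e^(−0.0402·14/12) = 11.1830
Current forward F = (S − I)·e^(rT) = (626.45 − 11.1830)·e^(0.0402·15/12) = 615.2670 × 1.051534 = 646.9742
Value (long) = (F − K)·e^(−rT) = (646.9742 − 560.75) × 0.950992 = 81.9985
Value = HK$82.00

HK$82.00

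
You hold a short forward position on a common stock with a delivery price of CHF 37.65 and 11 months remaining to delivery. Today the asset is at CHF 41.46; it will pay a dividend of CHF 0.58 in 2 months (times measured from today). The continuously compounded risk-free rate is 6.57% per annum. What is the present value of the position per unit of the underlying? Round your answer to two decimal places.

-CHF 5.44

PV(remaining dividends) I = 0.58·e^(−0.0657·2/12) = 0.5737
Current forward F = (S − I)·e^(rT) = (41.46 − 0.5737)·e^(0.0657·11/12) = 40.8863 × 1.062075 = 43.4243
Value (long) = (F − K)·e^(−rT) = (43.4243 − 37.65) × 0.941553 = 5.4368
Short position value = −(long value) = -CHF 5.44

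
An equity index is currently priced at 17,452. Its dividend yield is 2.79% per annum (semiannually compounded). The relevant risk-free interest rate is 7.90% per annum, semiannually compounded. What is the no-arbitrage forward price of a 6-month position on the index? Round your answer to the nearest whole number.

17,892

F = S · (1+r/2)^(2T) / (1+q/2)^(2T)
= 17452 × 1.039500 / 1.013950 = 17452 × 1.025198
F = 17,892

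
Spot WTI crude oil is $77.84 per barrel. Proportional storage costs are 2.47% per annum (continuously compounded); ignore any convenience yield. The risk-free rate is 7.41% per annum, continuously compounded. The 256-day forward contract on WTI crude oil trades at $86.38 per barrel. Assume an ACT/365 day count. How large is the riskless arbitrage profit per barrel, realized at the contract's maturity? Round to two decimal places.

Fair forward: F* = S·e^(carry·T), with carry = (r + u) = 0.0741 + 0.0247 = 0.0988
F* = 77.84 · e^(0.0988 × 256/365) = 77.84 · e^0.069295 = 77.84 × 1.071752 = $83.4252
Market $86.38 > fair $83.4252: forward overpriced → cash-and-carry (buy spot, short the forward).
At maturity, profit = |F_mkt − F*| = |86.38 − 83.4252| = $2.95 per barrel

$2.95 per barrel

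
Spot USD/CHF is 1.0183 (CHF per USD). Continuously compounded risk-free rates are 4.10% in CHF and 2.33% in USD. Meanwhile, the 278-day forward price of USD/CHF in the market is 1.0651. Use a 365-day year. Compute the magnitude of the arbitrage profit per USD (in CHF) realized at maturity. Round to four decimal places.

Fair forward: F* = S·e^(carry·T), with carry = (r_CHF − r_USD) = 0.0410 − 0.0233 = 0.0177
F* = 1.0183 · e^(0.0177 × 278/365) = 1.0183 · e^0.013481 = 1.0183 × 1.013572 = 1.0321
Market 1.0651 > fair 1.0321: forward overpriced → cash-and-carry (buy spot, short the forward).
At maturity, profit = |F_mkt − F*| = |1.0651 − 1.0321| = 0.0330 per USD (in CHF)

0.0330 per USD (in CHF)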